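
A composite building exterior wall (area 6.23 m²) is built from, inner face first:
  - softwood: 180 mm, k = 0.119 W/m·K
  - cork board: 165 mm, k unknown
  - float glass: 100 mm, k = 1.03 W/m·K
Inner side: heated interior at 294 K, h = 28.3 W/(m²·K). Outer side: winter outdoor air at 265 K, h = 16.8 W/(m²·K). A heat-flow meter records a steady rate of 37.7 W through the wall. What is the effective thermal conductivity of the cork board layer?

k ≈ 0.0534 W/(m·K)

Treating each layer as a thermal resistance in series:
R_inner film = 1/(h_i·A) = 1/(28.3×6.23) = 0.005672 K/W
R_softwood = L/(kA) = 0.18/(0.119×6.23) = 0.2428 K/W
R_float glass = L/(kA) = 0.1/(1.03×6.23) = 0.01558 K/W
R_outer film = 1/(h_o·A) = 1/(16.8×6.23) = 0.009554 K/W
Sum of known resistances R_other = 0.2736 K/W
Total R = ΔT/Q = 29/37.7 = 0.7692 K/W
R_cork board = R_total − R_other = 0.4956 K/W
k = L/(R·A) = 0.165/(0.4956×6.23)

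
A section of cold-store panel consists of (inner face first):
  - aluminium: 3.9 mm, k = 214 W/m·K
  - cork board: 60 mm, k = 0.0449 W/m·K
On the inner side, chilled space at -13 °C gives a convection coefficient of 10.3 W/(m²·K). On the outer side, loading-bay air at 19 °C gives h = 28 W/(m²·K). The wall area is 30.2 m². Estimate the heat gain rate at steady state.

Q ≈ 658 W

Series thermal resistances:
R_inner film = 1/(h_i·A) = 1/(10.3×30.2) = 0.003215 K/W
R_aluminium = L/(kA) = 0.0039/(214×30.2) = 6.035×10^-7 K/W
R_cork board = L/(kA) = 0.06/(0.0449×30.2) = 0.04425 K/W
R_outer film = 1/(h_o·A) = 1/(28×30.2) = 0.001183 K/W
R_total = 0.04865 K/W
Q = ΔT / R_total = 32 / 0.04865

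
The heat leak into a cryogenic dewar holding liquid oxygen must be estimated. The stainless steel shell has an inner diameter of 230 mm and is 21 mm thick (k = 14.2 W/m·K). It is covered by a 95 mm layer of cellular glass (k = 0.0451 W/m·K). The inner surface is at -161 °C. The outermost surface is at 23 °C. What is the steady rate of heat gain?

Q ≈ 34.4 W

Radial (spherical) resistances in series:
R_stainless steel shell = (1/0.115 − 1/0.136)/(4π×14.2) = 0.007525 K/W
R_cellular glass = (1/0.136 − 1/0.231)/(4π×0.0451) = 5.336 K/W
R_total = 5.343 K/W
Q = ΔT/R_total = 184/5.343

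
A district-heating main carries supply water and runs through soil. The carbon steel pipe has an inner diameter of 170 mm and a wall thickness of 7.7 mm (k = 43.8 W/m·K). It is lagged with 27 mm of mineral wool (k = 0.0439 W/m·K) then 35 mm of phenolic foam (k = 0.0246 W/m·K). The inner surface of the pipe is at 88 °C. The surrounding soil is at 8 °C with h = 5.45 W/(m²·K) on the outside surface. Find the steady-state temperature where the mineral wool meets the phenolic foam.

T ≈ 61.3 °C

Per-layer cylindrical resistances, series-summed:
R_carbon steel pipe wall = ln(92.7/85)/(2π×43.8×1) = 3.151×10^-4 K/W
R_mineral wool = ln(119.7/92.7)/(2π×0.0439×1) = 0.9267 K/W
R_phenolic foam = ln(154.7/119.7)/(2π×0.0246×1) = 1.659 K/W
R_outer film = 1/(h_o·2πr_oL) = 1/(5.45×2π×0.1547×1) = 0.1888 K/W
R_total = 2.775 K/W
Q = ΔT/R_total = 80/2.775
Q = 28.8 W/m
T_interface = T_inner − Q·ΣR(inner→interface) = 88 − 28.8×0.927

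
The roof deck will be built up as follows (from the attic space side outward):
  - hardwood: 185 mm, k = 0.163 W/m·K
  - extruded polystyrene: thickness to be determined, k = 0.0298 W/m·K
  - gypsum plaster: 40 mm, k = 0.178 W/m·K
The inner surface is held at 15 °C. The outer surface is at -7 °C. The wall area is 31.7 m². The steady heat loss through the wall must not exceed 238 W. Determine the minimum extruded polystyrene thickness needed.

L ≈ 46.8 mm

Thermal resistances in series:
R_hardwood = L/(kA) = 0.185/(0.163×31.7) = 0.0358 K/W
R_gypsum plaster = L/(kA) = 0.04/(0.178×31.7) = 0.007089 K/W
Sum of the known resistances R_other = 0.04289 K/W
Required total resistance R_tot = ΔT/Q_allow = 22/238 = 0.09244 K/W
R_extruded polystyrene = R_tot − R_other = 0.04954 K/W
L = R·k·A = 0.04954×0.0298×31.7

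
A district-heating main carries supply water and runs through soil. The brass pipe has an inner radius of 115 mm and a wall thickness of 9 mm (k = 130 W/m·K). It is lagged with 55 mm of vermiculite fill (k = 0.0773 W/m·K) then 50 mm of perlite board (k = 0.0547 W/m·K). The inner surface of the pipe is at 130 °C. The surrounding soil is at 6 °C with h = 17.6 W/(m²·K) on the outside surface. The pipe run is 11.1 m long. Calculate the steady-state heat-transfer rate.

Q ≈ 910 W

Treating each annulus and film as a series resistance:
R_brass pipe wall = ln(124/115)/(2π×130×11.1) = 8.311×10^-6 K/W
R_vermiculite fill = ln(179/124)/(2π×0.0773×11.1) = 0.06809 K/W
R_perlite board = ln(229/179)/(2π×0.0547×11.1) = 0.06457 K/W
R_outer film = 1/(h_o·2πr_oL) = 1/(17.6×2π×0.229×11.1) = 0.003558 K/W
R_total = 0.1362 K/W
Q = ΔT/R_total = 124/0.1362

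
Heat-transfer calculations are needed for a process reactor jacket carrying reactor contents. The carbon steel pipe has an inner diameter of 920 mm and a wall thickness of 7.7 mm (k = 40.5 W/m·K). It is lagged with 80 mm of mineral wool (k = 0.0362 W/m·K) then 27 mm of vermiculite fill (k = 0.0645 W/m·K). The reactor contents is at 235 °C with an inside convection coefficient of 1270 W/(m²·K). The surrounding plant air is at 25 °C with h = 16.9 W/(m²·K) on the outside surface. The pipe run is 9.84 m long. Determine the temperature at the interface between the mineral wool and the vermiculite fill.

Treating each annulus and film as a series resistance:
R_inner film = 1/(h_i·2πr₁L) = 1/(1270×2π×0.46×9.84) = 2.769×10^-5 K/W
R_carbon steel pipe wall = ln(467.7/460)/(2π×40.5×9.84) = 6.63×10^-6 K/W
R_mineral wool = ln(547.7/467.7)/(2π×0.0362×9.84) = 0.07055 K/W
R_vermiculite fill = ln(574.7/547.7)/(2π×0.0645×9.84) = 0.01207 K/W
R_outer film = 1/(h_o·2πr_oL) = 1/(16.9×2π×0.5747×9.84) = 0.001665 K/W
R_total = 0.08432 K/W
Q = ΔT/R_total = 210/0.08432
Q = 2490 W
T_interface = T_inner − Q·ΣR(inner→interface) = 235 − 2490×0.07058

T ≈ 59.2 °C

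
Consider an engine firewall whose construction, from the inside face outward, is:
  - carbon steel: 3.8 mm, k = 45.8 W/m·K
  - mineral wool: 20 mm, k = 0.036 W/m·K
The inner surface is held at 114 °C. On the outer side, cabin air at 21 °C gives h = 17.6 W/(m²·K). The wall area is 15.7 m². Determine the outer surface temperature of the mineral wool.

T ≈ 29.6 °C

Using the resistance-network approach (series):
R_carbon steel = L/(kA) = 0.0038/(45.8×15.7) = 5.285×10^-6 K/W
R_mineral wool = L/(kA) = 0.02/(0.036×15.7) = 0.03539 K/W
R_outer film = 1/(h_o·A) = 1/(17.6×15.7) = 0.003619 K/W
R_total = 0.03901 K/W;  Q = ΔT/R_total = 93/0.03901 = 2384 W
T_interface = T_inner − Q·ΣR(inner→interface) = 114 − 2380×0.03539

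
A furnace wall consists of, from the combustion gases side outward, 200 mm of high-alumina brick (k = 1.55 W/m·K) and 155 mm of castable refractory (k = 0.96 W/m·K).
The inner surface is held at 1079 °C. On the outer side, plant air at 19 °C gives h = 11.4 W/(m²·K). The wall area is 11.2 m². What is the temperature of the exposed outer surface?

Using the resistance-network approach (series):
R_high-alumina brick = L/(kA) = 0.2/(1.55×11.2) = 0.01152 K/W
R_castable refractory = L/(kA) = 0.155/(0.96×11.2) = 0.01442 K/W
R_outer film = 1/(h_o·A) = 1/(11.4×11.2) = 0.007832 K/W
R_total = 0.03377 K/W;  Q = ΔT/R_total = 1060/0.03377 = 31390 W
T_interface = T_inner − Q·ΣR(inner→interface) = 1079 − 31400×0.02594

T ≈ 265 °C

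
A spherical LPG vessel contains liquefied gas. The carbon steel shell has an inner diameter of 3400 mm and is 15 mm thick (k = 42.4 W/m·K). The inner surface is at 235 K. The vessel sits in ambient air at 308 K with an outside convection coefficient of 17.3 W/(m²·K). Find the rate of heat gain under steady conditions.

Q ≈ 46400 W

Radial (spherical) resistances in series:
R_carbon steel shell = (1/1.7 − 1/1.715)/(4π×42.4) = 9.656×10^-6 K/W
R_outer film = 1/(h·4πr_o²) = 1/(17.3×4π×1.715²) = 0.001564 K/W
R_total = 0.001574 K/W
Q = ΔT/R_total = 73/0.001574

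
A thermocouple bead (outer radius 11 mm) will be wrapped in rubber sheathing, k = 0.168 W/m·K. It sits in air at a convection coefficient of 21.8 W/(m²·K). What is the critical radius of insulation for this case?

For a sphere r_cr = 2k/h = 2×0.168/21.8
r_cr = 15.4 mm; since the bare radius (11 mm) is below r_cr, adding a thin layer of insulation will *increase* heat loss.

r_cr ≈ 15.4 mm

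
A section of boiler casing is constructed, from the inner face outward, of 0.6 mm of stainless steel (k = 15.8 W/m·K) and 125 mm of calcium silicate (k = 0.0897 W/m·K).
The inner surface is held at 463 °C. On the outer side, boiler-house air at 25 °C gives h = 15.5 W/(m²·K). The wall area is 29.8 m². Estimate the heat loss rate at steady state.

Thermal resistances in series:
R_stainless steel = L/(kA) = 0.0006/(15.8×29.8) = 1.274×10^-6 K/W
R_calcium silicate = L/(kA) = 0.125/(0.0897×29.8) = 0.04676 K/W
R_outer film = 1/(h_o·A) = 1/(15.5×29.8) = 0.002165 K/W
R_total = 0.04893 K/W
Q = ΔT / R_total = 438 / 0.04893

Q ≈ 8950 W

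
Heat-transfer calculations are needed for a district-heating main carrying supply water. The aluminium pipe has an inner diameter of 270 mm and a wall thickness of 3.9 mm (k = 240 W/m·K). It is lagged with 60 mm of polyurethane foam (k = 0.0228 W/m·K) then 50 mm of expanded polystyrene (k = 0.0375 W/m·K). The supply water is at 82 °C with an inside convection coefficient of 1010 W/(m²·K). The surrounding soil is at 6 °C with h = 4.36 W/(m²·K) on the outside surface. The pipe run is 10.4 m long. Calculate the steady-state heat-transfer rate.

For a radial system each layer contributes R = ln(r_out/r_in)/(2πkL); films add R = 1/(hA).
R_inner film = 1/(h_i·2πr₁L) = 1/(1010×2π×0.135×10.4) = 1.122×10^-4 K/W
R_aluminium pipe wall = ln(138.9/135)/(2π×240×10.4) = 1.816×10^-6 K/W
R_polyurethane foam = ln(198.9/138.9)/(2π×0.0228×10.4) = 0.241 K/W
R_expanded polystyrene = ln(248.9/198.9)/(2π×0.0375×10.4) = 0.09151 K/W
R_outer film = 1/(h_o·2πr_oL) = 1/(4.36×2π×0.2489×10.4) = 0.0141 K/W
R_total = 0.3467 K/W
Q = ΔT/R_total = 76/0.3467

Q ≈ 219 W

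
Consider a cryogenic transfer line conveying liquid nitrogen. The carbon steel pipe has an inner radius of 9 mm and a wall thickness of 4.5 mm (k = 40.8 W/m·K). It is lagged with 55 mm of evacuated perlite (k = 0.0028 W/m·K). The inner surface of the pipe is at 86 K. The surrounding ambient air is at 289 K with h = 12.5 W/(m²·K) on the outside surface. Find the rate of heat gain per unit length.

For a radial system each layer contributes R = ln(r_out/r_in)/(2πkL); films add R = 1/(hA).
R_carbon steel pipe wall = ln(13.5/9)/(2π×40.8×1) = 0.001582 K/W
R_evacuated perlite = ln(68.5/13.5)/(2π×0.0028×1) = 92.32 K/W
R_outer film = 1/(h_o·2πr_oL) = 1/(12.5×2π×0.0685×1) = 0.1859 K/W
R_total = 92.51 K/W
Q = ΔT/R_total = 203/92.51

q′ ≈ 2.19 W/m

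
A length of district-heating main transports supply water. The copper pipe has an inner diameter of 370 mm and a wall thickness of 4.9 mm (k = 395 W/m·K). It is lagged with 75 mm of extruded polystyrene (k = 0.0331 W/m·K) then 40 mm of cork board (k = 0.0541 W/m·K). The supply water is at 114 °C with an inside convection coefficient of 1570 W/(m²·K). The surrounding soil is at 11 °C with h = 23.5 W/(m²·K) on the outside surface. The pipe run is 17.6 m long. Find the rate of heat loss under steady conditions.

For a radial system each layer contributes R = ln(r_out/r_in)/(2πkL); films add R = 1/(hA).
R_inner film = 1/(h_i·2πr₁L) = 1/(1570×2π×0.185×17.6) = 3.113×10^-5 K/W
R_copper pipe wall = ln(189.9/185)/(2π×395×17.6) = 5.985×10^-7 K/W
R_extruded polystyrene = ln(264.9/189.9)/(2π×0.0331×17.6) = 0.09094 K/W
R_cork board = ln(304.9/264.9)/(2π×0.0541×17.6) = 0.02351 K/W
R_outer film = 1/(h_o·2πr_oL) = 1/(23.5×2π×0.3049×17.6) = 0.001262 K/W
R_total = 0.1157 K/W
Q = ΔT/R_total = 103/0.1157

Q ≈ 890 W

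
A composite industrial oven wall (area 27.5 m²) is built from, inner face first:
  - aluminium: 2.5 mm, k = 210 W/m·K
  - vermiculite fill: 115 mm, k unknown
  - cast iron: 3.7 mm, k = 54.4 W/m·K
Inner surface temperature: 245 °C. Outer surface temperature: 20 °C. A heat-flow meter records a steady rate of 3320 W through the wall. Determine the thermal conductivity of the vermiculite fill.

Model the wall as resistances in series:
R_aluminium = L/(kA) = 0.0025/(210×27.5) = 4.329×10^-7 K/W
R_cast iron = L/(kA) = 0.0037/(54.4×27.5) = 2.473×10^-6 K/W
Sum of known resistances R_other = 2.906×10^-6 K/W
Total R = ΔT/Q = 225/3320 = 0.06777 K/W
R_vermiculite fill = R_total − R_other = 0.06777 K/W
k = L/(R·A) = 0.115/(0.06777×27.5)

k ≈ 0.0617 W/(m·K)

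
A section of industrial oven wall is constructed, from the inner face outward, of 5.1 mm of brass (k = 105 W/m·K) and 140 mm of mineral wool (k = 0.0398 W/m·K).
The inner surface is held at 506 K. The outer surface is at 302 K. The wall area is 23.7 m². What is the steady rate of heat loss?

Series thermal resistances:
R_brass = L/(kA) = 0.0051/(105×23.7) = 2.049×10^-6 K/W
R_mineral wool = L/(kA) = 0.14/(0.0398×23.7) = 0.1484 K/W
R_total = 0.1484 K/W
Q = ΔT / R_total = 204 / 0.1484

Q ≈ 1370 W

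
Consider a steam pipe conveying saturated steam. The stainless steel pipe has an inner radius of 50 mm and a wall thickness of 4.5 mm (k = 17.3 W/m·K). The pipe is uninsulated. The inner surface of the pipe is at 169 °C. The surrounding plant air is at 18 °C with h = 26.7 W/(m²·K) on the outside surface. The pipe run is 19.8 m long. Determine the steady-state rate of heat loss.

Q ≈ 27100 W

Treating each annulus and film as a series resistance:
R_stainless steel pipe wall = ln(54.5/50)/(2π×17.3×19.8) = 4.004×10^-5 K/W
R_outer film = 1/(h_o·2πr_oL) = 1/(26.7×2π×0.0545×19.8) = 0.005524 K/W
R_total = 0.005564 K/W
Q = ΔT/R_total = 151/0.005564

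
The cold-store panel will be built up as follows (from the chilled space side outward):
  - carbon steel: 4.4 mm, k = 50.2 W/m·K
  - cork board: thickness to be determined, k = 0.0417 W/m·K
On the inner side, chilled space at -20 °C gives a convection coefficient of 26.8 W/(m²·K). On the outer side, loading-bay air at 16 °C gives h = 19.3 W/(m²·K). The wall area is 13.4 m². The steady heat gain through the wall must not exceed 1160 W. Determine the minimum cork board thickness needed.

L ≈ 13.6 mm

Treating each layer as a thermal resistance in series:
R_inner film = 1/(h_i·A) = 1/(26.8×13.4) = 0.002785 K/W
R_carbon steel = L/(kA) = 0.0044/(50.2×13.4) = 6.541×10^-6 K/W
R_outer film = 1/(h_o·A) = 1/(19.3×13.4) = 0.003867 K/W
Sum of the known resistances R_other = 0.006658 K/W
Required total resistance R_tot = ΔT/Q_allow = 36/1160 = 0.03103 K/W
R_cork board = R_tot − R_other = 0.02438 K/W
L = R·k·A = 0.02438×0.0417×13.4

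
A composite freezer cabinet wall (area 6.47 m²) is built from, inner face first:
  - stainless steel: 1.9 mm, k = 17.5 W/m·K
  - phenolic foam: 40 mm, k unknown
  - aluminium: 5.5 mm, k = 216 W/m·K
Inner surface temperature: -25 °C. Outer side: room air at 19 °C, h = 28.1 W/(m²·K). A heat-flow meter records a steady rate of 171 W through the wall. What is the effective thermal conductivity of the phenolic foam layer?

Using the resistance-network approach (series):
R_stainless steel = L/(kA) = 0.0019/(17.5×6.47) = 1.678×10^-5 K/W
R_aluminium = L/(kA) = 0.0055/(216×6.47) = 3.936×10^-6 K/W
R_outer film = 1/(h_o·A) = 1/(28.1×6.47) = 0.0055 K/W
Sum of known resistances R_other = 0.005521 K/W
Total R = ΔT/Q = 44/171 = 0.2573 K/W
R_phenolic foam = R_total − R_other = 0.2518 K/W
k = L/(R·A) = 0.04/(0.2518×6.47)

k ≈ 0.0246 W/(m·K)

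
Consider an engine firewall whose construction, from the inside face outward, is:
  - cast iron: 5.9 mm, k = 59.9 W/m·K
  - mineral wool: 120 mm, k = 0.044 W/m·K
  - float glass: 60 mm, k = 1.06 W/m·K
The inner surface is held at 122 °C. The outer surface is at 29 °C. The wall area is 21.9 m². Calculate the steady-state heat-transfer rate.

Q ≈ 732 W

Model the wall as resistances in series:
R_cast iron = L/(kA) = 0.0059/(59.9×21.9) = 4.498×10^-6 K/W
R_mineral wool = L/(kA) = 0.12/(0.044×21.9) = 0.1245 K/W
R_float glass = L/(kA) = 0.06/(1.06×21.9) = 0.002585 K/W
R_total = 0.1271 K/W
Q = ΔT / R_total = 93 / 0.1271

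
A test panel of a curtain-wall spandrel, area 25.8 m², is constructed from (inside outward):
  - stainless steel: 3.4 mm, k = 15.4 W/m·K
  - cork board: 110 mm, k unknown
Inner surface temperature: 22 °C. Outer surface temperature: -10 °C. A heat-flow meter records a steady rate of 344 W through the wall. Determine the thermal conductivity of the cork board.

Model the wall as resistances in series:
R_stainless steel = L/(kA) = 0.0034/(15.4×25.8) = 8.557×10^-6 K/W
Sum of known resistances R_other = 8.557×10^-6 K/W
Total R = ΔT/Q = 32/344 = 0.09302 K/W
R_cork board = R_total − R_other = 0.09301 K/W
k = L/(R·A) = 0.11/(0.09301×25.8)

k ≈ 0.0458 W/(m·K)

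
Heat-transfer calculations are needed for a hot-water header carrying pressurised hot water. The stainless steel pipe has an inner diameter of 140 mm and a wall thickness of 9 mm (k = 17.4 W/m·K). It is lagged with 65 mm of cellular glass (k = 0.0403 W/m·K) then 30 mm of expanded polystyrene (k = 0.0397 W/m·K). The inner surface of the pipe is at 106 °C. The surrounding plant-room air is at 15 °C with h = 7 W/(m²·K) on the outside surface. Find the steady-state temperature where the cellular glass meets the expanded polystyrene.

T ≈ 39.8 °C

Per-layer cylindrical resistances, series-summed:
R_stainless steel pipe wall = ln(79/70)/(2π×17.4×1) = 0.001106 K/W
R_cellular glass = ln(144/79)/(2π×0.0403×1) = 2.371 K/W
R_expanded polystyrene = ln(174/144)/(2π×0.0397×1) = 0.7587 K/W
R_outer film = 1/(h_o·2πr_oL) = 1/(7×2π×0.174×1) = 0.1307 K/W
R_total = 3.261 K/W
Q = ΔT/R_total = 91/3.261
Q = 27.9 W/m
T_interface = T_inner − Q·ΣR(inner→interface) = 106 − 27.9×2.372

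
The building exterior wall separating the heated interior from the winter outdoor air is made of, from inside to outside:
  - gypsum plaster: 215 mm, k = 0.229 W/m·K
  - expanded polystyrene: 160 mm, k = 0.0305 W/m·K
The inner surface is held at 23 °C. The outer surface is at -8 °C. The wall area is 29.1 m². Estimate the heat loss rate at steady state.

Treating each layer as a thermal resistance in series:
R_gypsum plaster = L/(kA) = 0.215/(0.229×29.1) = 0.03226 K/W
R_expanded polystyrene = L/(kA) = 0.16/(0.0305×29.1) = 0.1803 K/W
R_total = 0.2125 K/W
Q = ΔT / R_total = 31 / 0.2125

Q ≈ 146 W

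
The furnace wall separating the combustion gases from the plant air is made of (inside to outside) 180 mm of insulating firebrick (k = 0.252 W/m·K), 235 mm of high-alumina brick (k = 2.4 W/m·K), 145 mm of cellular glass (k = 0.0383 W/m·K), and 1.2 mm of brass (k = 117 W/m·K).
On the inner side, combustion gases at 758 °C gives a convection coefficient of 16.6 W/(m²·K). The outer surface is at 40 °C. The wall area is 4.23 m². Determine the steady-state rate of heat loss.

Q ≈ 652 W

Model the wall as resistances in series:
R_inner film = 1/(h_i·A) = 1/(16.6×4.23) = 0.01424 K/W
R_insulating firebrick = L/(kA) = 0.18/(0.252×4.23) = 0.1689 K/W
R_high-alumina brick = L/(kA) = 0.235/(2.4×4.23) = 0.02315 K/W
R_cellular glass = L/(kA) = 0.145/(0.0383×4.23) = 0.895 K/W
R_brass = L/(kA) = 0.0012/(117×4.23) = 2.425×10^-6 K/W
R_total = 1.101 K/W
Q = ΔT / R_total = 718 / 1.101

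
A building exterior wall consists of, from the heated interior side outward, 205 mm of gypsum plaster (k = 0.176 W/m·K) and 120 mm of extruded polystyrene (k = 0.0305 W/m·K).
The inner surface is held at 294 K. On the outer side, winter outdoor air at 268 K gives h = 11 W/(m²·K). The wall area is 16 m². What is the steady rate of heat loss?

Series thermal resistances:
R_gypsum plaster = L/(kA) = 0.205/(0.176×16) = 0.0728 K/W
R_extruded polystyrene = L/(kA) = 0.12/(0.0305×16) = 0.2459 K/W
R_outer film = 1/(h_o·A) = 1/(11×16) = 0.005682 K/W
R_total = 0.3244 K/W
Q = ΔT / R_total = 26 / 0.3244

Q ≈ 80.2 W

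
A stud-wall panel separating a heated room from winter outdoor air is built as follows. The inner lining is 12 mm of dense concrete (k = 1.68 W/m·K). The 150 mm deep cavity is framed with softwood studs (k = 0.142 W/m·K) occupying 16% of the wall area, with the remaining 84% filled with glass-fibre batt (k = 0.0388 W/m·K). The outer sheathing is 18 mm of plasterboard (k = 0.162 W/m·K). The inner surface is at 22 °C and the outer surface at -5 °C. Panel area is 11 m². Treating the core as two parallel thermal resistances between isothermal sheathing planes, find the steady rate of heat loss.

Sheathing layers in series; stud and cavity paths in parallel between them.
R_inner = 0.012/(1.68×11) = 6.494×10^-4 K/W
R_stud  = 0.15/(0.142×0.16×11) = 0.6002 K/W
R_cav   = 0.15/(0.0388×0.84×11) = 0.4184 K/W
1/R_core = 1/R_stud + 1/R_cav → R_core = 0.2465 K/W
R_outer = 0.018/(0.162×11) = 0.0101 K/W
R_total = 0.2573 K/W
Q = ΔT/R_total = 27/0.2573

Q ≈ 105 W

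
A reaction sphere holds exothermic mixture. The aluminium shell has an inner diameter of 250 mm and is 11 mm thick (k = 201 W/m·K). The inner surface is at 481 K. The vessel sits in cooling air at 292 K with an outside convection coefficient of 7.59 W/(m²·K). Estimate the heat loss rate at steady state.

Radial (spherical) resistances in series:
R_aluminium shell = (1/0.125 − 1/0.136)/(4π×201) = 2.562×10^-4 K/W
R_outer film = 1/(h·4πr_o²) = 1/(7.59×4π×0.136²) = 0.5669 K/W
R_total = 0.5671 K/W
Q = ΔT/R_total = 189/0.5671

Q ≈ 333 W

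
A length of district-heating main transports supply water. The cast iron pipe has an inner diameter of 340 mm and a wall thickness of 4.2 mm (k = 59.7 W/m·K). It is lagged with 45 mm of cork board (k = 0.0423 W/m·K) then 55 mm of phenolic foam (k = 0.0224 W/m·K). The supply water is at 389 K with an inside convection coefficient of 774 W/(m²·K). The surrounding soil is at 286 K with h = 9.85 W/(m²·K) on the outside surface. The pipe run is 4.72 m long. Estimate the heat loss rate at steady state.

Q ≈ 193 W

Radial resistances (cylindrical: R_cond = ln(r_o/r_i)/(2πkL), R_conv = 1/(h·2πrL)):
R_inner film = 1/(h_i·2πr₁L) = 1/(774×2π×0.17×4.72) = 2.563×10^-4 K/W
R_cast iron pipe wall = ln(174.2/170)/(2π×59.7×4.72) = 1.378×10^-5 K/W
R_cork board = ln(219.2/174.2)/(2π×0.0423×4.72) = 0.1832 K/W
R_phenolic foam = ln(274.2/219.2)/(2π×0.0224×4.72) = 0.337 K/W
R_outer film = 1/(h_o·2πr_oL) = 1/(9.85×2π×0.2742×4.72) = 0.01248 K/W
R_total = 0.5329 K/W
Q = ΔT/R_total = 103/0.5329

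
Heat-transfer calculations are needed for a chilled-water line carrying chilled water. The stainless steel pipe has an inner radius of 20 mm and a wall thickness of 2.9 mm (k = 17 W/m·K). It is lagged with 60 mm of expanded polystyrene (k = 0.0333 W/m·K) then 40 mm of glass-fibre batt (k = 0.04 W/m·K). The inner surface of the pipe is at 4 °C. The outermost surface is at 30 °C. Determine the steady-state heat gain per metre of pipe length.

q′ ≈ 3.37 W/m

Cylindrical conduction, so R = ln(r₂/r₁)/(2πkL) per layer, in series:
R_stainless steel pipe wall = ln(22.9/20)/(2π×17×1) = 0.001268 K/W
R_expanded polystyrene = ln(82.9/22.9)/(2π×0.0333×1) = 6.149 K/W
R_glass-fibre batt = ln(122.9/82.9)/(2π×0.04×1) = 1.567 K/W
R_total = 7.717 K/W
Q = ΔT/R_total = 26/7.717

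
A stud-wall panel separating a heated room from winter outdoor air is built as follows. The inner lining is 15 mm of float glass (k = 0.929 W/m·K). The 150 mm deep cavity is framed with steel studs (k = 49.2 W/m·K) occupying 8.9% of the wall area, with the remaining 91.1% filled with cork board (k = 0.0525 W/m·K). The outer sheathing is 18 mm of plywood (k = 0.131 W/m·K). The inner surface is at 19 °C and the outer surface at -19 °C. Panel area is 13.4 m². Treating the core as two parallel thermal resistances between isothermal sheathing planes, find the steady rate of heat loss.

Sheathing layers in series; stud and cavity paths in parallel between them.
R_inner = 0.015/(0.929×13.4) = 0.001205 K/W
R_stud  = 0.15/(49.2×0.089×13.4) = 0.002556 K/W
R_cav   = 0.15/(0.0525×0.911×13.4) = 0.2341 K/W
1/R_core = 1/R_stud + 1/R_cav → R_core = 0.002529 K/W
R_outer = 0.018/(0.131×13.4) = 0.01025 K/W
R_total = 0.01399 K/W
Q = ΔT/R_total = 38/0.01399

Q ≈ 2720 W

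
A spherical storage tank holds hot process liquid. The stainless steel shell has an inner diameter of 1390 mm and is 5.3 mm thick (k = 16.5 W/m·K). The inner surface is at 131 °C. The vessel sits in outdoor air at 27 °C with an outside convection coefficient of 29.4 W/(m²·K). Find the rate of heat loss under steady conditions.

Spherical conduction: R = (1/r_in − 1/r_out)/(4πk) per layer; series-sum.
R_stainless steel shell = (1/0.695 − 1/0.7003)/(4π×16.5) = 5.252×10^-5 K/W
R_outer film = 1/(h·4πr_o²) = 1/(29.4×4π×0.7003²) = 0.005519 K/W
R_total = 0.005572 K/W
Q = ΔT/R_total = 104/0.005572

Q ≈ 18700 W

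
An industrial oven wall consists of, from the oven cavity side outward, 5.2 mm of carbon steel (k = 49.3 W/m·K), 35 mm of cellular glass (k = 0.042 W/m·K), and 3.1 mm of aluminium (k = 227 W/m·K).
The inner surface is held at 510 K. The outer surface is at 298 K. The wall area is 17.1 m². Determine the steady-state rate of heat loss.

Using the resistance-network approach (series):
R_carbon steel = L/(kA) = 0.0052/(49.3×17.1) = 6.168×10^-6 K/W
R_cellular glass = L/(kA) = 0.035/(0.042×17.1) = 0.04873 K/W
R_aluminium = L/(kA) = 0.0031/(227×17.1) = 7.986×10^-7 K/W
R_total = 0.04874 K/W
Q = ΔT / R_total = 212 / 0.04874

Q ≈ 4350 W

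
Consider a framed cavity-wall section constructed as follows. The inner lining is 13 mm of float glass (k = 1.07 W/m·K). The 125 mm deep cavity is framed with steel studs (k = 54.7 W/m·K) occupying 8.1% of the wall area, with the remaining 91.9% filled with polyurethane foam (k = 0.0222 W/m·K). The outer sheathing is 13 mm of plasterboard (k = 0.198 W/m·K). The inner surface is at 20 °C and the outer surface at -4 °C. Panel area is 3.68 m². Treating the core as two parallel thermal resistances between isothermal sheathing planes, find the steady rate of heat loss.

Sheathing layers in series; stud and cavity paths in parallel between them.
R_inner = 0.013/(1.07×3.68) = 0.003302 K/W
R_stud  = 0.125/(54.7×0.081×3.68) = 0.007666 K/W
R_cav   = 0.125/(0.0222×0.919×3.68) = 1.665 K/W
1/R_core = 1/R_stud + 1/R_cav → R_core = 0.007631 K/W
R_outer = 0.013/(0.198×3.68) = 0.01784 K/W
R_total = 0.02877 K/W
Q = ΔT/R_total = 24/0.02877

Q ≈ 834 W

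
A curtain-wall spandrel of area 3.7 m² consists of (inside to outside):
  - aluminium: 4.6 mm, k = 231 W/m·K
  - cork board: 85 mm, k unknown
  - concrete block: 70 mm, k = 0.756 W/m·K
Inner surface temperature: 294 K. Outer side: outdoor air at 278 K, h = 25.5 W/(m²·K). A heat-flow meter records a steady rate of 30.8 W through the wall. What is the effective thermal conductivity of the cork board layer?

k ≈ 0.0475 W/(m·K)

Series thermal resistances:
R_aluminium = L/(kA) = 0.0046/(231×3.7) = 5.382×10^-6 K/W
R_concrete block = L/(kA) = 0.07/(0.756×3.7) = 0.02503 K/W
R_outer film = 1/(h_o·A) = 1/(25.5×3.7) = 0.0106 K/W
Sum of known resistances R_other = 0.03563 K/W
Total R = ΔT/Q = 16/30.8 = 0.5195 K/W
R_cork board = R_total − R_other = 0.4839 K/W
k = L/(R·A) = 0.085/(0.4839×3.7)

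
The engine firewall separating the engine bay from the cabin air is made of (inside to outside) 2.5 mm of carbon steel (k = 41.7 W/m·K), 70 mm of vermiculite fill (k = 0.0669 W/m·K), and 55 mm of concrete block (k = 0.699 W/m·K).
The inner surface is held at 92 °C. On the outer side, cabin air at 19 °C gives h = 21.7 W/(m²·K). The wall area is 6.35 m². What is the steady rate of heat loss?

Model the wall as resistances in series:
R_carbon steel = L/(kA) = 0.0025/(41.7×6.35) = 9.441×10^-6 K/W
R_vermiculite fill = L/(kA) = 0.07/(0.0669×6.35) = 0.1648 K/W
R_concrete block = L/(kA) = 0.055/(0.699×6.35) = 0.01239 K/W
R_outer film = 1/(h_o·A) = 1/(21.7×6.35) = 0.007257 K/W
R_total = 0.1844 K/W
Q = ΔT / R_total = 73 / 0.1844

Q ≈ 396 W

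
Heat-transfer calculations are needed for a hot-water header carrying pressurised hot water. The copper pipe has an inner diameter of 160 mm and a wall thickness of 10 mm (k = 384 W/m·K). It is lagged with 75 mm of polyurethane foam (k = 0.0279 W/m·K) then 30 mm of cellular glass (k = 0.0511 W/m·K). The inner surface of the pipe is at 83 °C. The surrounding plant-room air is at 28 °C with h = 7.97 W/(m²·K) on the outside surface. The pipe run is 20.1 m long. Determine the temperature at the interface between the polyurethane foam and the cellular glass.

T ≈ 36.4 °C

Radial resistances (cylindrical: R_cond = ln(r_o/r_i)/(2πkL), R_conv = 1/(h·2πrL)):
R_copper pipe wall = ln(90/80)/(2π×384×20.1) = 2.429×10^-6 K/W
R_polyurethane foam = ln(165/90)/(2π×0.0279×20.1) = 0.172 K/W
R_cellular glass = ln(195/165)/(2π×0.0511×20.1) = 0.02589 K/W
R_outer film = 1/(h_o·2πr_oL) = 1/(7.97×2π×0.195×20.1) = 0.005095 K/W
R_total = 0.203 K/W
Q = ΔT/R_total = 55/0.203
Q = 271 W
T_interface = T_inner − Q·ΣR(inner→interface) = 83 − 271×0.172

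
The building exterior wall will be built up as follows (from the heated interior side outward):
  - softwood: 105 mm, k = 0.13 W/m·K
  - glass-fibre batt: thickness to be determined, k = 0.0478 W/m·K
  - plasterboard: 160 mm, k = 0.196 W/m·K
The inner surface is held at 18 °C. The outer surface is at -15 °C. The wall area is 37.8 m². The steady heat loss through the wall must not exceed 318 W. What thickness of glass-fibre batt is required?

Using the resistance-network approach (series):
R_softwood = L/(kA) = 0.105/(0.13×37.8) = 0.02137 K/W
R_plasterboard = L/(kA) = 0.16/(0.196×37.8) = 0.0216 K/W
Sum of the known resistances R_other = 0.04296 K/W
Required total resistance R_tot = ΔT/Q_allow = 33/318 = 0.1038 K/W
R_glass-fibre batt = R_tot − R_other = 0.06081 K/W
L = R·k·A = 0.06081×0.0478×37.8

L ≈ 110 mm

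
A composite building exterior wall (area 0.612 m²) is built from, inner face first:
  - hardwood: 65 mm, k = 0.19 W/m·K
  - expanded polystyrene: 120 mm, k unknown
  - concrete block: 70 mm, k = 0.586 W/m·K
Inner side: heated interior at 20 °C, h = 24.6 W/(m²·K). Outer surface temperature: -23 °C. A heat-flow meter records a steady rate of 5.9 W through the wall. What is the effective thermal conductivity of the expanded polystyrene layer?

Thermal resistances in series:
R_inner film = 1/(h_i·A) = 1/(24.6×0.612) = 0.06642 K/W
R_hardwood = L/(kA) = 0.065/(0.19×0.612) = 0.559 K/W
R_concrete block = L/(kA) = 0.07/(0.586×0.612) = 0.1952 K/W
Sum of known resistances R_other = 0.8206 K/W
Total R = ΔT/Q = 43/5.9 = 7.288 K/W
R_expanded polystyrene = R_total − R_other = 6.468 K/W
k = L/(R·A) = 0.12/(6.468×0.612)

k ≈ 0.0303 W/(m·K)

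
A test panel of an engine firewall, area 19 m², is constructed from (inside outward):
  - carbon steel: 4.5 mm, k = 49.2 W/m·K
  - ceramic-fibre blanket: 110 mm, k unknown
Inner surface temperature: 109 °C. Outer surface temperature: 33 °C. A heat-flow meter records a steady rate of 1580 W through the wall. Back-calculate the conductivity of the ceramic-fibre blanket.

k ≈ 0.12 W/(m·K)

Treating each layer as a thermal resistance in series:
R_carbon steel = L/(kA) = 0.0045/(49.2×19) = 4.814×10^-6 K/W
Sum of known resistances R_other = 4.814×10^-6 K/W
Total R = ΔT/Q = 76/1580 = 0.0481 K/W
R_ceramic-fibre blanket = R_total − R_other = 0.0481 K/W
k = L/(R·A) = 0.11/(0.0481×19)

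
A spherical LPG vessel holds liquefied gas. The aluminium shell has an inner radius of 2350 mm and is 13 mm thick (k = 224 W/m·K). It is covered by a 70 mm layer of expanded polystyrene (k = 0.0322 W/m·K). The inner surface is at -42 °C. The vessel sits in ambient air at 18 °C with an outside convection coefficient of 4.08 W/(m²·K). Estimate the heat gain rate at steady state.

Radial (spherical) resistances in series:
R_aluminium shell = (1/2.35 − 1/2.363)/(4π×224) = 8.317×10^-7 K/W
R_expanded polystyrene = (1/2.363 − 1/2.433)/(4π×0.0322) = 0.03009 K/W
R_outer film = 1/(h·4πr_o²) = 1/(4.08×4π×2.433²) = 0.003295 K/W
R_total = 0.03339 K/W
Q = ΔT/R_total = 60/0.03339

Q ≈ 1800 W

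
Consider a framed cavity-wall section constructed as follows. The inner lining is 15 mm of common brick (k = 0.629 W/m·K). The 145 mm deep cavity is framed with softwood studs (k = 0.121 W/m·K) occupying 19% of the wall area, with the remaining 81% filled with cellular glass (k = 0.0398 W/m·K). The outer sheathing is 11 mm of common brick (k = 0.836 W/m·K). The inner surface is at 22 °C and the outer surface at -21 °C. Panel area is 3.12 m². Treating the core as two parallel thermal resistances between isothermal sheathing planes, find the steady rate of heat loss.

Sheathing layers in series; stud and cavity paths in parallel between them.
R_inner = 0.015/(0.629×3.12) = 0.007643 K/W
R_stud  = 0.145/(0.121×0.19×3.12) = 2.022 K/W
R_cav   = 0.145/(0.0398×0.81×3.12) = 1.442 K/W
1/R_core = 1/R_stud + 1/R_cav → R_core = 0.8415 K/W
R_outer = 0.011/(0.836×3.12) = 0.004217 K/W
R_total = 0.8534 K/W
Q = ΔT/R_total = 43/0.8534

Q ≈ 50.4 W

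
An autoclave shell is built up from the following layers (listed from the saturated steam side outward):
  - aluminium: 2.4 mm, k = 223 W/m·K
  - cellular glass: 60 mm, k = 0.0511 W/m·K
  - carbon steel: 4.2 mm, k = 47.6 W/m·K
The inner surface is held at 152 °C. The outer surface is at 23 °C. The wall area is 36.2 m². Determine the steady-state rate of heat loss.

Treating each layer as a thermal resistance in series:
R_aluminium = L/(kA) = 0.0024/(223×36.2) = 2.973×10^-7 K/W
R_cellular glass = L/(kA) = 0.06/(0.0511×36.2) = 0.03244 K/W
R_carbon steel = L/(kA) = 0.0042/(47.6×36.2) = 2.437×10^-6 K/W
R_total = 0.03244 K/W
Q = ΔT / R_total = 129 / 0.03244

Q ≈ 3980 W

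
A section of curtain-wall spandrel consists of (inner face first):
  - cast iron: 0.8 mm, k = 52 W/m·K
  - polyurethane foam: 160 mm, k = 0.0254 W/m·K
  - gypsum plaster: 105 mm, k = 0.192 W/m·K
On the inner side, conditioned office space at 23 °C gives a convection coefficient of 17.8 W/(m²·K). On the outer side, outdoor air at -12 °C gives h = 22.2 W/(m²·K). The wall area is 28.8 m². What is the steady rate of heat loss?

Thermal resistances in series:
R_inner film = 1/(h_i·A) = 1/(17.8×28.8) = 0.001951 K/W
R_cast iron = L/(kA) = 0.0008/(52×28.8) = 5.342×10^-7 K/W
R_polyurethane foam = L/(kA) = 0.16/(0.0254×28.8) = 0.2187 K/W
R_gypsum plaster = L/(kA) = 0.105/(0.192×28.8) = 0.01899 K/W
R_outer film = 1/(h_o·A) = 1/(22.2×28.8) = 0.001564 K/W
R_total = 0.2412 K/W
Q = ΔT / R_total = 35 / 0.2412

Q ≈ 145 W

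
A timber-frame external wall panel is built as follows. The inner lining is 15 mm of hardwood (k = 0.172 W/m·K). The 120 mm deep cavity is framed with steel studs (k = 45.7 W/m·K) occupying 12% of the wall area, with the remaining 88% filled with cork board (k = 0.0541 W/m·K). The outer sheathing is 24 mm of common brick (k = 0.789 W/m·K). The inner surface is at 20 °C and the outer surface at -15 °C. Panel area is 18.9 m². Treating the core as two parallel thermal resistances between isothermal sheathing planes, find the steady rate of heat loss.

Q ≈ 4750 W

Sheathing layers in series; stud and cavity paths in parallel between them.
R_inner = 0.015/(0.172×18.9) = 0.004614 K/W
R_stud  = 0.12/(45.7×0.12×18.9) = 0.001158 K/W
R_cav   = 0.12/(0.0541×0.88×18.9) = 0.1334 K/W
1/R_core = 1/R_stud + 1/R_cav → R_core = 0.001148 K/W
R_outer = 0.024/(0.789×18.9) = 0.001609 K/W
R_total = 0.007371 K/W
Q = ΔT/R_total = 35/0.007371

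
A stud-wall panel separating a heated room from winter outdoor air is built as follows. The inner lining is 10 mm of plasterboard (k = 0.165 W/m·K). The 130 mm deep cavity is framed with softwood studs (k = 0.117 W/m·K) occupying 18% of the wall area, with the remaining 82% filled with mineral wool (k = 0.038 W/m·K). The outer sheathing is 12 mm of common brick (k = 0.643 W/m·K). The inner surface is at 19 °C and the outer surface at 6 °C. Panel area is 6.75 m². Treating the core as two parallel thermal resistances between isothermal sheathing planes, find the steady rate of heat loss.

Q ≈ 34.2 W

Sheathing layers in series; stud and cavity paths in parallel between them.
R_inner = 0.01/(0.165×6.75) = 0.008979 K/W
R_stud  = 0.13/(0.117×0.18×6.75) = 0.9145 K/W
R_cav   = 0.13/(0.038×0.82×6.75) = 0.6181 K/W
1/R_core = 1/R_stud + 1/R_cav → R_core = 0.3688 K/W
R_outer = 0.012/(0.643×6.75) = 0.002765 K/W
R_total = 0.3806 K/W
Q = ΔT/R_total = 13/0.3806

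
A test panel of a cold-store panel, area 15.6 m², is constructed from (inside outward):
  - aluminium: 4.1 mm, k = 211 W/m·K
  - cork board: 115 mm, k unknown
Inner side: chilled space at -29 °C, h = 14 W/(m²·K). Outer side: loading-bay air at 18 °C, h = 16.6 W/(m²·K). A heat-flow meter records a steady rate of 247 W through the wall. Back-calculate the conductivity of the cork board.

Thermal resistances in series:
R_inner film = 1/(h_i·A) = 1/(14×15.6) = 0.004579 K/W
R_aluminium = L/(kA) = 0.0041/(211×15.6) = 1.246×10^-6 K/W
R_outer film = 1/(h_o·A) = 1/(16.6×15.6) = 0.003862 K/W
Sum of known resistances R_other = 0.008442 K/W
Total R = ΔT/Q = 47/247 = 0.1903 K/W
R_cork board = R_total − R_other = 0.1818 K/W
k = L/(R·A) = 0.115/(0.1818×15.6)

k ≈ 0.0405 W/(m·K)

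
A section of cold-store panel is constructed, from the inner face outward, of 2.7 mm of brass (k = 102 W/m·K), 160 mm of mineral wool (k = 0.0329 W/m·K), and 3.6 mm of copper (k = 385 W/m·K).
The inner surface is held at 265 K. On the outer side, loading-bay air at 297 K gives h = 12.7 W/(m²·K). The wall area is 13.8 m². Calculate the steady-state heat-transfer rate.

Q ≈ 89.4 W

Series thermal resistances:
R_brass = L/(kA) = 0.0027/(102×13.8) = 1.918×10^-6 K/W
R_mineral wool = L/(kA) = 0.16/(0.0329×13.8) = 0.3524 K/W
R_copper = L/(kA) = 0.0036/(385×13.8) = 6.776×10^-7 K/W
R_outer film = 1/(h_o·A) = 1/(12.7×13.8) = 0.005706 K/W
R_total = 0.3581 K/W
Q = ΔT / R_total = 32 / 0.3581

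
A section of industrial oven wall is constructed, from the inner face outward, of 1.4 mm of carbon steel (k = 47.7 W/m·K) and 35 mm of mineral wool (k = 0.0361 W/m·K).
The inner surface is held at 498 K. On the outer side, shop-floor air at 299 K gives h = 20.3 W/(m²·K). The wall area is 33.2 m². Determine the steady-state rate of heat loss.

Model the wall as resistances in series:
R_carbon steel = L/(kA) = 0.0014/(47.7×33.2) = 8.84×10^-7 K/W
R_mineral wool = L/(kA) = 0.035/(0.0361×33.2) = 0.0292 K/W
R_outer film = 1/(h_o·A) = 1/(20.3×33.2) = 0.001484 K/W
R_total = 0.03069 K/W
Q = ΔT / R_total = 199 / 0.03069

Q ≈ 6480 W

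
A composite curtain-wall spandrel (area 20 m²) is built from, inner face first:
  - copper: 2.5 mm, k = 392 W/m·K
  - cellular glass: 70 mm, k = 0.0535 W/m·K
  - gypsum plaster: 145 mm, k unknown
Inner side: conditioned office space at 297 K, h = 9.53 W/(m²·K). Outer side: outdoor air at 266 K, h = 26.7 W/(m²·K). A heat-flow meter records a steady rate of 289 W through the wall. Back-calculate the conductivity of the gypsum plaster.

Treating each layer as a thermal resistance in series:
R_inner film = 1/(h_i·A) = 1/(9.53×20) = 0.005247 K/W
R_copper = L/(kA) = 0.0025/(392×20) = 3.189×10^-7 K/W
R_cellular glass = L/(kA) = 0.07/(0.0535×20) = 0.06542 K/W
R_outer film = 1/(h_o·A) = 1/(26.7×20) = 0.001873 K/W
Sum of known resistances R_other = 0.07254 K/W
Total R = ΔT/Q = 31/289 = 0.1073 K/W
R_gypsum plaster = R_total − R_other = 0.03473 K/W
k = L/(R·A) = 0.145/(0.03473×20)

k ≈ 0.209 W/(m·K)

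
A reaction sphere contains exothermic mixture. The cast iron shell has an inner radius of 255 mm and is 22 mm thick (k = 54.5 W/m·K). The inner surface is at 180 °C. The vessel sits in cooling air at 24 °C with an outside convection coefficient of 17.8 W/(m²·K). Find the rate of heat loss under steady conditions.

Q ≈ 2660 W

Each spherical layer contributes R = (1/r_i − 1/r_o)/(4πk):
R_cast iron shell = (1/0.255 − 1/0.277)/(4π×54.5) = 4.548×10^-4 K/W
R_outer film = 1/(h·4πr_o²) = 1/(17.8×4π×0.277²) = 0.05827 K/W
R_total = 0.05872 K/W
Q = ΔT/R_total = 156/0.05872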